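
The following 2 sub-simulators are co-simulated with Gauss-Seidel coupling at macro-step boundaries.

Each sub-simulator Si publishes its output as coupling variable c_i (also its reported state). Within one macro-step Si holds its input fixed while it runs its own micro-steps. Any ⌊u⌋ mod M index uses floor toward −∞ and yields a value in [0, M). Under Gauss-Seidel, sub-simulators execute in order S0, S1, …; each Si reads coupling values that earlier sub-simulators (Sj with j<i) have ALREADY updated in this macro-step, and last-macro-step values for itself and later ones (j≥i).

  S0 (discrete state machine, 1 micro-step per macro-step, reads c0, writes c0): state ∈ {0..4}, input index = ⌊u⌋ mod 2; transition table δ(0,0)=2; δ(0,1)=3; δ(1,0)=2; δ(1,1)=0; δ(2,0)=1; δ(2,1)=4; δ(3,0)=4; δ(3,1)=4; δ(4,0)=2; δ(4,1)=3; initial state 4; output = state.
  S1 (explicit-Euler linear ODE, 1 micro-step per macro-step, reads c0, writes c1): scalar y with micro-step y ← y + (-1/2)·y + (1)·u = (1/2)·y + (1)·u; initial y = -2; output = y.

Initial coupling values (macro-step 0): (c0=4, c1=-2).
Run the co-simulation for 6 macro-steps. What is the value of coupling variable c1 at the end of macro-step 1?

macro 1: S0 reads c0=4 → after 1×micro: 2; S1 reads c0=2 → after 1×micro: 1 ⇒ (c0=2, c1=1)
macro 2: S0 reads c0=2 → after 1×micro: 1; S1 reads c0=1 → after 1×micro: 3/2 ⇒ (c0=1, c1=3/2)
macro 3: S0 reads c0=1 → after 1×micro: 0; S1 reads c0=0 → after 1×micro: 3/4 ⇒ (c0=0, c1=3/4)
macro 4: S0 reads c0=0 → after 1×micro: 2; S1 reads c0=2 → after 1×micro: 19/8 ⇒ (c0=2, c1=19/8)
macro 5: S0 reads c0=2 → after 1×micro: 1; S1 reads c0=1 → after 1×micro: 35/16 ⇒ (c0=1, c1=35/16)
macro 6: S0 reads c0=1 → after 1×micro: 0; S1 reads c0=0 → after 1×micro: 35/32 ⇒ (c0=0, c1=35/32)

c1 at macro-step 1 = 1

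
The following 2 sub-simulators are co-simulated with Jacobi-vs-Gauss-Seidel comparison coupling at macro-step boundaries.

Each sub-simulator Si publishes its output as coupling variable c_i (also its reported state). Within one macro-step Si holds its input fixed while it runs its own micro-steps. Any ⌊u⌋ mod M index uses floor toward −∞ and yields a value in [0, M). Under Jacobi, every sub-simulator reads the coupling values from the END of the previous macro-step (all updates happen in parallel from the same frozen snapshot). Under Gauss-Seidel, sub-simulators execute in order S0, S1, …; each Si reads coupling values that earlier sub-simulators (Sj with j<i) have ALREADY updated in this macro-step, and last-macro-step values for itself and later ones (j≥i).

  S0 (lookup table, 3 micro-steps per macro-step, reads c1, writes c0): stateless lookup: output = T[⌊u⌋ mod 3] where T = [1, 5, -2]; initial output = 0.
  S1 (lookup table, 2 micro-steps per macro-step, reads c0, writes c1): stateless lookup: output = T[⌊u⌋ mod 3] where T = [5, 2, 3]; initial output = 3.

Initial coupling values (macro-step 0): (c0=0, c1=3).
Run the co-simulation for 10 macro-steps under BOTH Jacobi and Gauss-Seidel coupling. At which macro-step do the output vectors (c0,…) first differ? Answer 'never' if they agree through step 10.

first divergence at macro-step: 1

[Jacobi] macro 1: S0 reads c1=3 → after 3×micro: 1; S1 reads c0=0 → after 2×micro: 5 ⇒ (c0=1, c1=5)
[Jacobi] macro 2: S0 reads c1=5 → after 3×micro: -2; S1 reads c0=1 → after 2×micro: 2 ⇒ (c0=-2, c1=2)
[Jacobi] macro 3: S0 reads c1=2 → after 3×micro: -2; S1 reads c0=-2 → after 2×micro: 2 ⇒ (c0=-2, c1=2)
[Jacobi] macro 4: S0 reads c1=2 → after 3×micro: -2; S1 reads c0=-2 → after 2×micro: 2 ⇒ (c0=-2, c1=2)
[Jacobi] macro 5: S0 reads c1=2 → after 3×micro: -2; S1 reads c0=-2 → after 2×micro: 2 ⇒ (c0=-2, c1=2)
[Jacobi] macro 6: S0 reads c1=2 → after 3×micro: -2; S1 reads c0=-2 → after 2×micro: 2 ⇒ (c0=-2, c1=2)
[Jacobi] macro 7: S0 reads c1=2 → after 3×micro: -2; S1 reads c0=-2 → after 2×micro: 2 ⇒ (c0=-2, c1=2)
[Jacobi] macro 8: S0 reads c1=2 → after 3×micro: -2; S1 reads c0=-2 → after 2×micro: 2 ⇒ (c0=-2, c1=2)
[Jacobi] macro 9: S0 reads c1=2 → after 3×micro: -2; S1 reads c0=-2 → after 2×micro: 2 ⇒ (c0=-2, c1=2)
[Jacobi] macro 10: S0 reads c1=2 → after 3×micro: -2; S1 reads c0=-2 → after 2×micro: 2 ⇒ (c0=-2, c1=2)
[Gauss-Seidel] macro 1: S0 reads c1=3 → after 3×micro: 1; S1 reads c0=1 → after 2×micro: 2 ⇒ (c0=1, c1=2)
[Gauss-Seidel] macro 2: S0 reads c1=2 → after 3×micro: -2; S1 reads c0=-2 → after 2×micro: 2 ⇒ (c0=-2, c1=2)
[Gauss-Seidel] macro 3: S0 reads c1=2 → after 3×micro: -2; S1 reads c0=-2 → after 2×micro: 2 ⇒ (c0=-2, c1=2)
[Gauss-Seidel] macro 4: S0 reads c1=2 → after 3×micro: -2; S1 reads c0=-2 → after 2×micro: 2 ⇒ (c0=-2, c1=2)
[Gauss-Seidel] macro 5: S0 reads c1=2 → after 3×micro: -2; S1 reads c0=-2 → after 2×micro: 2 ⇒ (c0=-2, c1=2)
[Gauss-Seidel] macro 6: S0 reads c1=2 → after 3×micro: -2; S1 reads c0=-2 → after 2×micro: 2 ⇒ (c0=-2, c1=2)
[Gauss-Seidel] macro 7: S0 reads c1=2 → after 3×micro: -2; S1 reads c0=-2 → after 2×micro: 2 ⇒ (c0=-2, c1=2)
[Gauss-Seidel] macro 8: S0 reads c1=2 → after 3×micro: -2; S1 reads c0=-2 → after 2×micro: 2 ⇒ (c0=-2, c1=2)
[Gauss-Seidel] macro 9: S0 reads c1=2 → after 3×micro: -2; S1 reads c0=-2 → after 2×micro: 2 ⇒ (c0=-2, c1=2)
[Gauss-Seidel] macro 10: S0 reads c1=2 → after 3×micro: -2; S1 reads c0=-2 → after 2×micro: 2 ⇒ (c0=-2, c1=2)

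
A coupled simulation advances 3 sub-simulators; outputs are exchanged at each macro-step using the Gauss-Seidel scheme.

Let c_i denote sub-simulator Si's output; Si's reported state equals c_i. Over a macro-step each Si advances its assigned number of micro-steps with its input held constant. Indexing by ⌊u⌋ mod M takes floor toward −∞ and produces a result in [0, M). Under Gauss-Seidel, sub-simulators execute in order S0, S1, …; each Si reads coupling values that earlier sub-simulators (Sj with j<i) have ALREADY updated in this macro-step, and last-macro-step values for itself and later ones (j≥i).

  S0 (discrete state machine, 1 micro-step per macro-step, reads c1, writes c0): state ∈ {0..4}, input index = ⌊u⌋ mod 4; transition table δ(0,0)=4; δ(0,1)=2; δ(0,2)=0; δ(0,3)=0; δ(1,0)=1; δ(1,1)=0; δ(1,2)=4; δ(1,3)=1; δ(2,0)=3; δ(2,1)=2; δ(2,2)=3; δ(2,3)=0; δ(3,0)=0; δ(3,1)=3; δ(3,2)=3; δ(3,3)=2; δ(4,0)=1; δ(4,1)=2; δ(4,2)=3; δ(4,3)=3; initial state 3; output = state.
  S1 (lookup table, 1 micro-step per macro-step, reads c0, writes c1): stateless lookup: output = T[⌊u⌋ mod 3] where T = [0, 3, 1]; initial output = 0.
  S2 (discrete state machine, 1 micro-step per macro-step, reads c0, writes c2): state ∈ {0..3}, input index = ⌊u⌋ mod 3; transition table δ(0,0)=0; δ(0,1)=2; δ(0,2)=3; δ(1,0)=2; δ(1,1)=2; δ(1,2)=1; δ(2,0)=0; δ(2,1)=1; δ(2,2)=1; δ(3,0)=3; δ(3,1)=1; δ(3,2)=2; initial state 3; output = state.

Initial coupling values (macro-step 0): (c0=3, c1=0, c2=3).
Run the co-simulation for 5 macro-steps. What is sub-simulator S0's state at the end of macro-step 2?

macro 1: S0 reads c1=0 → after 1×micro: 0; S1 reads c0=0 → after 1×micro: 0; S2 reads c0=0 → after 1×micro: 3 ⇒ (c0=0, c1=0, c2=3)
macro 2: S0 reads c1=0 → after 1×micro: 4; S1 reads c0=4 → after 1×micro: 3; S2 reads c0=4 → after 1×micro: 1 ⇒ (c0=4, c1=3, c2=1)
macro 3: S0 reads c1=3 → after 1×micro: 3; S1 reads c0=3 → after 1×micro: 0; S2 reads c0=3 → after 1×micro: 2 ⇒ (c0=3, c1=0, c2=2)
macro 4: S0 reads c1=0 → after 1×micro: 0; S1 reads c0=0 → after 1×micro: 0; S2 reads c0=0 → after 1×micro: 0 ⇒ (c0=0, c1=0, c2=0)
macro 5: S0 reads c1=0 → after 1×micro: 4; S1 reads c0=4 → after 1×micro: 3; S2 reads c0=4 → after 1×micro: 2 ⇒ (c0=4, c1=3, c2=2)

S0 state at macro-step 2 = 4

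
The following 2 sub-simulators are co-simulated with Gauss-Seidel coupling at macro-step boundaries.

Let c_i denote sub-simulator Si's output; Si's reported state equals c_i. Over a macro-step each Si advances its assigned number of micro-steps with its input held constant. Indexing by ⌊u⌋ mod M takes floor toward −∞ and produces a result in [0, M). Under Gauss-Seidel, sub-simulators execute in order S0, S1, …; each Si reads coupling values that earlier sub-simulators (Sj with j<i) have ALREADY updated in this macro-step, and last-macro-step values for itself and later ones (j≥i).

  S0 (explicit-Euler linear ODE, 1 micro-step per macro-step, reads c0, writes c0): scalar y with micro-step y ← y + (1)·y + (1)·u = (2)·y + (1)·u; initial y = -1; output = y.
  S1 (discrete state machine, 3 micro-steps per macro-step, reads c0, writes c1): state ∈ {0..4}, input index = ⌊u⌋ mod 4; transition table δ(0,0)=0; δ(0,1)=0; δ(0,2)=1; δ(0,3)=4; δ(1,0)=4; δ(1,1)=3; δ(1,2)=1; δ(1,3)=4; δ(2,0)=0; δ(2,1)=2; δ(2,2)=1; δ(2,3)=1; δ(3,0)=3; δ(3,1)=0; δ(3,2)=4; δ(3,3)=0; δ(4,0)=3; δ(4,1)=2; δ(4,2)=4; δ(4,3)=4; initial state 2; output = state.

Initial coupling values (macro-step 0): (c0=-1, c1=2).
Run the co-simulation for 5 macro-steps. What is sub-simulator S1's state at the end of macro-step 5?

S1 state at macro-step 5 = 2

macro 1: S0 reads c0=-1 → after 1×micro: -3; S1 reads c0=-3 → after 3×micro: 2 ⇒ (c0=-3, c1=2)
macro 2: S0 reads c0=-3 → after 1×micro: -9; S1 reads c0=-9 → after 3×micro: 4 ⇒ (c0=-9, c1=4)
macro 3: S0 reads c0=-9 → after 1×micro: -27; S1 reads c0=-27 → after 3×micro: 2 ⇒ (c0=-27, c1=2)
macro 4: S0 reads c0=-27 → after 1×micro: -81; S1 reads c0=-81 → after 3×micro: 4 ⇒ (c0=-81, c1=4)
macro 5: S0 reads c0=-81 → after 1×micro: -243; S1 reads c0=-243 → after 3×micro: 2 ⇒ (c0=-243, c1=2)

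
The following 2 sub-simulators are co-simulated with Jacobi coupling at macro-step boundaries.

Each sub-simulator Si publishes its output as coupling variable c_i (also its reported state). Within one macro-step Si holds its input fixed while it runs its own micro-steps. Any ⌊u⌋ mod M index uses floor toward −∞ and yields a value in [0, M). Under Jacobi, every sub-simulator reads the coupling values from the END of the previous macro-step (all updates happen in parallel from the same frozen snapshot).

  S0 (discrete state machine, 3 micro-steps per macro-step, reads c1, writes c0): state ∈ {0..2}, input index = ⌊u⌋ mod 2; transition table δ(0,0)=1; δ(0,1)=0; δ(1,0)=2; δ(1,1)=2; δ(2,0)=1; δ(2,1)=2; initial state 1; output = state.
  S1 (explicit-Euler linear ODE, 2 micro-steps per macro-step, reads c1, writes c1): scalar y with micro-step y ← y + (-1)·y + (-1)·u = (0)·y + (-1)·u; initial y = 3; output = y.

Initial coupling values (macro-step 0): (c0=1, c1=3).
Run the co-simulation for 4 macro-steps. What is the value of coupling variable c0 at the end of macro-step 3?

c0 at macro-step 3 = 2

macro 1: S0 reads c1=3 → after 3×micro: 2; S1 reads c1=3 → after 2×micro: -3 ⇒ (c0=2, c1=-3)
macro 2: S0 reads c1=-3 → after 3×micro: 2; S1 reads c1=-3 → after 2×micro: 3 ⇒ (c0=2, c1=3)
macro 3: S0 reads c1=3 → after 3×micro: 2; S1 reads c1=3 → after 2×micro: -3 ⇒ (c0=2, c1=-3)
macro 4: S0 reads c1=-3 → after 3×micro: 2; S1 reads c1=-3 → after 2×micro: 3 ⇒ (c0=2, c1=3)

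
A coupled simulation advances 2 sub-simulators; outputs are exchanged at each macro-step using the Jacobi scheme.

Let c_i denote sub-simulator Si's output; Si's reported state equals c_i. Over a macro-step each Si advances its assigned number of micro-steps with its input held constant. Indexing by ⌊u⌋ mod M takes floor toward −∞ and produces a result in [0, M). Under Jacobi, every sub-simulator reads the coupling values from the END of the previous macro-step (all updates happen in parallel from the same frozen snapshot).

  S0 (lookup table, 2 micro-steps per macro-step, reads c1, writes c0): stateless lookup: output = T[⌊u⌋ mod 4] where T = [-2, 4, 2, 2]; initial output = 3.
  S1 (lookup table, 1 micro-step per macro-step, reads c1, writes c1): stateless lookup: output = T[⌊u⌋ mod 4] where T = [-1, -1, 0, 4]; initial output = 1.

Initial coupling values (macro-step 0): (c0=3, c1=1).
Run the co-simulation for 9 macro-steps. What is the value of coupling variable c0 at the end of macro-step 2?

macro 1: S0 reads c1=1 → after 2×micro: 4; S1 reads c1=1 → after 1×micro: -1 ⇒ (c0=4, c1=-1)
macro 2: S0 reads c1=-1 → after 2×micro: 2; S1 reads c1=-1 → after 1×micro: 4 ⇒ (c0=2, c1=4)
macro 3: S0 reads c1=4 → after 2×micro: -2; S1 reads c1=4 → after 1×micro: -1 ⇒ (c0=-2, c1=-1)
macro 4: S0 reads c1=-1 → after 2×micro: 2; S1 reads c1=-1 → after 1×micro: 4 ⇒ (c0=2, c1=4)
macro 5: S0 reads c1=4 → after 2×micro: -2; S1 reads c1=4 → after 1×micro: -1 ⇒ (c0=-2, c1=-1)
macro 6: S0 reads c1=-1 → after 2×micro: 2; S1 reads c1=-1 → after 1×micro: 4 ⇒ (c0=2, c1=4)
macro 7: S0 reads c1=4 → after 2×micro: -2; S1 reads c1=4 → after 1×micro: -1 ⇒ (c0=-2, c1=-1)
macro 8: S0 reads c1=-1 → after 2×micro: 2; S1 reads c1=-1 → after 1×micro: 4 ⇒ (c0=2, c1=4)
macro 9: S0 reads c1=4 → after 2×micro: -2; S1 reads c1=4 → after 1×micro: -1 ⇒ (c0=-2, c1=-1)

c0 at macro-step 2 = 2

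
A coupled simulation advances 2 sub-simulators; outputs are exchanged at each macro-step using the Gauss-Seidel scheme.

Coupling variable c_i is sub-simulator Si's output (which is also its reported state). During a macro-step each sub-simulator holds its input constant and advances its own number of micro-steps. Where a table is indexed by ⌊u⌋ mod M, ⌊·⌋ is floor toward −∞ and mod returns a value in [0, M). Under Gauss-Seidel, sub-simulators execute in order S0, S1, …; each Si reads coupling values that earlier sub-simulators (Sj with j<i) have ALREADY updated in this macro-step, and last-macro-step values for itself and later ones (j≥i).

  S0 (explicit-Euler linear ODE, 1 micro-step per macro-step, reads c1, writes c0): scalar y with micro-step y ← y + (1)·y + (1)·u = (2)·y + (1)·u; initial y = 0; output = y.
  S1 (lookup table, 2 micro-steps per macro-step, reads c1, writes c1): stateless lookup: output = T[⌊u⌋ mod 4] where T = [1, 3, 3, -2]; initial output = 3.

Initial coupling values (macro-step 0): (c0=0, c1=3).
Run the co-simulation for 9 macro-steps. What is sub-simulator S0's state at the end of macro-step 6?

S0 state at macro-step 6 = 84

macro 1: S0 reads c1=3 → after 1×micro: 3; S1 reads c1=3 → after 2×micro: -2 ⇒ (c0=3, c1=-2)
macro 2: S0 reads c1=-2 → after 1×micro: 4; S1 reads c1=-2 → after 2×micro: 3 ⇒ (c0=4, c1=3)
macro 3: S0 reads c1=3 → after 1×micro: 11; S1 reads c1=3 → after 2×micro: -2 ⇒ (c0=11, c1=-2)
macro 4: S0 reads c1=-2 → after 1×micro: 20; S1 reads c1=-2 → after 2×micro: 3 ⇒ (c0=20, c1=3)
macro 5: S0 reads c1=3 → after 1×micro: 43; S1 reads c1=3 → after 2×micro: -2 ⇒ (c0=43, c1=-2)
macro 6: S0 reads c1=-2 → after 1×micro: 84; S1 reads c1=-2 → after 2×micro: 3 ⇒ (c0=84, c1=3)
macro 7: S0 reads c1=3 → after 1×micro: 171; S1 reads c1=3 → after 2×micro: -2 ⇒ (c0=171, c1=-2)
macro 8: S0 reads c1=-2 → after 1×micro: 340; S1 reads c1=-2 → after 2×micro: 3 ⇒ (c0=340, c1=3)
macro 9: S0 reads c1=3 → after 1×micro: 683; S1 reads c1=3 → after 2×micro: -2 ⇒ (c0=683, c1=-2)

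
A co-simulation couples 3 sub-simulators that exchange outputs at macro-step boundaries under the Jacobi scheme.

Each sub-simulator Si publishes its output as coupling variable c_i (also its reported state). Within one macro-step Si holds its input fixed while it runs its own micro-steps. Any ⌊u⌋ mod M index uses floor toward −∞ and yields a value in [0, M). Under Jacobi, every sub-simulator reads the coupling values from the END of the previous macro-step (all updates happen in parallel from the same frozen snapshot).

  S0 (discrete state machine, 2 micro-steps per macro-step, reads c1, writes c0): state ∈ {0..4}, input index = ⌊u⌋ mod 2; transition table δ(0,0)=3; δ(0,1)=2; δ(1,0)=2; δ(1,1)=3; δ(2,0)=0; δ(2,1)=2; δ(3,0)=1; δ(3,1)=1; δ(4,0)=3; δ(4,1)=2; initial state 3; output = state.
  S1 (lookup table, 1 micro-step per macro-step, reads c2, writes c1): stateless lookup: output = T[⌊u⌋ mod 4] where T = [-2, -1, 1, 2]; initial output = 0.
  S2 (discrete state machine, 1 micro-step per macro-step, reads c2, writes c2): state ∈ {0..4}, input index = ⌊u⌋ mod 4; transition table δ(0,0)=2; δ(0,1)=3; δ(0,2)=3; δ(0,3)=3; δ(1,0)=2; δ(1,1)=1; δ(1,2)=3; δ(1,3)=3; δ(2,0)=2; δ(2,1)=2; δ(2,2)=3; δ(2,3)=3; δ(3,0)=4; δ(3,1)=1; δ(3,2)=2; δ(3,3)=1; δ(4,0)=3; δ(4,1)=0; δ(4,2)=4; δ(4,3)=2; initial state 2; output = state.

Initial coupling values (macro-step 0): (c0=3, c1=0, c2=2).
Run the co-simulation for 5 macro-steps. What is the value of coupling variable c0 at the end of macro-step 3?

macro 1: S0 reads c1=0 → after 2×micro: 2; S1 reads c2=2 → after 1×micro: 1; S2 reads c2=2 → after 1×micro: 3 ⇒ (c0=2, c1=1, c2=3)
macro 2: S0 reads c1=1 → after 2×micro: 2; S1 reads c2=3 → after 1×micro: 2; S2 reads c2=3 → after 1×micro: 1 ⇒ (c0=2, c1=2, c2=1)
macro 3: S0 reads c1=2 → after 2×micro: 3; S1 reads c2=1 → after 1×micro: -1; S2 reads c2=1 → after 1×micro: 1 ⇒ (c0=3, c1=-1, c2=1)
macro 4: S0 reads c1=-1 → after 2×micro: 3; S1 reads c2=1 → after 1×micro: -1; S2 reads c2=1 → after 1×micro: 1 ⇒ (c0=3, c1=-1, c2=1)
macro 5: S0 reads c1=-1 → after 2×micro: 3; S1 reads c2=1 → after 1×micro: -1; S2 reads c2=1 → after 1×micro: 1 ⇒ (c0=3, c1=-1, c2=1)

c0 at macro-step 3 = 3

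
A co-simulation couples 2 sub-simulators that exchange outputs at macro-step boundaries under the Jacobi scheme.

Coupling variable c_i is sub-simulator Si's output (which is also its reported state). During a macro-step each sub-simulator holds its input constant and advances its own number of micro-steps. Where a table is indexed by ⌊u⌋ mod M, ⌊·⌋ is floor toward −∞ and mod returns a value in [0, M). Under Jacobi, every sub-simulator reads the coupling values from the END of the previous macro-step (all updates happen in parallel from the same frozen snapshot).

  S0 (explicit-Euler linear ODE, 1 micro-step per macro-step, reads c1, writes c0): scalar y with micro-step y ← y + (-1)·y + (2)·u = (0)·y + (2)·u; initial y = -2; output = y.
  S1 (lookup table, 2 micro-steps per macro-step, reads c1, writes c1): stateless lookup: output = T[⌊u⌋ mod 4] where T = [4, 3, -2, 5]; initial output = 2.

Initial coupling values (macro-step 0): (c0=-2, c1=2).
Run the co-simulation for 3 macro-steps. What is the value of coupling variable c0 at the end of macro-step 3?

c0 at macro-step 3 = -4

macro 1: S0 reads c1=2 → after 1×micro: 4; S1 reads c1=2 → after 2×micro: -2 ⇒ (c0=4, c1=-2)
macro 2: S0 reads c1=-2 → after 1×micro: -4; S1 reads c1=-2 → after 2×micro: -2 ⇒ (c0=-4, c1=-2)
macro 3: S0 reads c1=-2 → after 1×micro: -4; S1 reads c1=-2 → after 2×micro: -2 ⇒ (c0=-4, c1=-2)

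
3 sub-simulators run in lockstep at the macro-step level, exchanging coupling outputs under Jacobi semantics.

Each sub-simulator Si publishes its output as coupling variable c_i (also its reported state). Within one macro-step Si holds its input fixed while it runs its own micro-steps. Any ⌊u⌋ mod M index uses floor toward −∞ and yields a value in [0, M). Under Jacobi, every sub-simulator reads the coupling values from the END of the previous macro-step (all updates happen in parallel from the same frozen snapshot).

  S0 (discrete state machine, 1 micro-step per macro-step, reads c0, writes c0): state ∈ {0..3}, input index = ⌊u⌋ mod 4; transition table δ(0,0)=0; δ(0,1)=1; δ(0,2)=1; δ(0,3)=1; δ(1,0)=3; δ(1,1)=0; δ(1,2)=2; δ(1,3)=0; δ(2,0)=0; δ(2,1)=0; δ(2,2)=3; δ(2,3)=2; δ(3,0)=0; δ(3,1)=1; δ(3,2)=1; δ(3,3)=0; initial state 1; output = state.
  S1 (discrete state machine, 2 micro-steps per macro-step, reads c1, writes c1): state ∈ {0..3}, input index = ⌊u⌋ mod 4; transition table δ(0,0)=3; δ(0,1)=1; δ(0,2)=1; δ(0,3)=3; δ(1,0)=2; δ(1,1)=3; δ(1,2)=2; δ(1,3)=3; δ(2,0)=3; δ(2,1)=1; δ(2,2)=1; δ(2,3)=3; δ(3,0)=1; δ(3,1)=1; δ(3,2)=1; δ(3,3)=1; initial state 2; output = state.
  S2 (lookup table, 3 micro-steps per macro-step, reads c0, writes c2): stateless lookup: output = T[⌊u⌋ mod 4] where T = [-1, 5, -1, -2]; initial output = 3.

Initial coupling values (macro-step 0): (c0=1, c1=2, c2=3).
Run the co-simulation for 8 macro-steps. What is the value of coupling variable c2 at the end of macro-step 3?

c2 at macro-step 3 = -1

macro 1: S0 reads c0=1 → after 1×micro: 0; S1 reads c1=2 → after 2×micro: 2; S2 reads c0=1 → after 3×micro: 5 ⇒ (c0=0, c1=2, c2=5)
macro 2: S0 reads c0=0 → after 1×micro: 0; S1 reads c1=2 → after 2×micro: 2; S2 reads c0=0 → after 3×micro: -1 ⇒ (c0=0, c1=2, c2=-1)
macro 3: S0 reads c0=0 → after 1×micro: 0; S1 reads c1=2 → after 2×micro: 2; S2 reads c0=0 → after 3×micro: -1 ⇒ (c0=0, c1=2, c2=-1)
macro 4: S0 reads c0=0 → after 1×micro: 0; S1 reads c1=2 → after 2×micro: 2; S2 reads c0=0 → after 3×micro: -1 ⇒ (c0=0, c1=2, c2=-1)
macro 5: S0 reads c0=0 → after 1×micro: 0; S1 reads c1=2 → after 2×micro: 2; S2 reads c0=0 → after 3×micro: -1 ⇒ (c0=0, c1=2, c2=-1)
macro 6: S0 reads c0=0 → after 1×micro: 0; S1 reads c1=2 → after 2×micro: 2; S2 reads c0=0 → after 3×micro: -1 ⇒ (c0=0, c1=2, c2=-1)
macro 7: S0 reads c0=0 → after 1×micro: 0; S1 reads c1=2 → after 2×micro: 2; S2 reads c0=0 → after 3×micro: -1 ⇒ (c0=0, c1=2, c2=-1)
macro 8: S0 reads c0=0 → after 1×micro: 0; S1 reads c1=2 → after 2×micro: 2; S2 reads c0=0 → after 3×micro: -1 ⇒ (c0=0, c1=2, c2=-1)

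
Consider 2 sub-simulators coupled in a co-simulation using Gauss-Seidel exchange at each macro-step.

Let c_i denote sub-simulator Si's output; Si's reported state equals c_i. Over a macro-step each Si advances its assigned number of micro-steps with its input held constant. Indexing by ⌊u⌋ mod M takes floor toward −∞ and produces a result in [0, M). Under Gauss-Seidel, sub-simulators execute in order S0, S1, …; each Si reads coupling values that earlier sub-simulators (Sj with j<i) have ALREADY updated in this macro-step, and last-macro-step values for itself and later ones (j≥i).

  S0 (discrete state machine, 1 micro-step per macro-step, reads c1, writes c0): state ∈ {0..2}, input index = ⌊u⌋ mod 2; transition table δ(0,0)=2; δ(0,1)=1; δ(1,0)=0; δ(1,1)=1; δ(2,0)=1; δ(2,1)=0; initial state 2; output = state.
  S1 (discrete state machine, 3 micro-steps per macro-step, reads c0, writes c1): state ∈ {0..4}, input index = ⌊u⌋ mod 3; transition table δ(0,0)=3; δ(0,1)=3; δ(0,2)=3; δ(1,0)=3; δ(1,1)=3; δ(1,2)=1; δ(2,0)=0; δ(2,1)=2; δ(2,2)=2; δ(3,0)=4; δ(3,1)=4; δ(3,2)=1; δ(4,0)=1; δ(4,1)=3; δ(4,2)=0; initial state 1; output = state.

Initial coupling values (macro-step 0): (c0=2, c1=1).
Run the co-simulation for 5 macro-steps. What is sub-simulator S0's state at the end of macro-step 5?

S0 state at macro-step 5 = 2

macro 1: S0 reads c1=1 → after 1×micro: 0; S1 reads c0=0 → after 3×micro: 1 ⇒ (c0=0, c1=1)
macro 2: S0 reads c1=1 → after 1×micro: 1; S1 reads c0=1 → after 3×micro: 3 ⇒ (c0=1, c1=3)
macro 3: S0 reads c1=3 → after 1×micro: 1; S1 reads c0=1 → after 3×micro: 4 ⇒ (c0=1, c1=4)
macro 4: S0 reads c1=4 → after 1×micro: 0; S1 reads c0=0 → after 3×micro: 4 ⇒ (c0=0, c1=4)
macro 5: S0 reads c1=4 → after 1×micro: 2; S1 reads c0=2 → after 3×micro: 1 ⇒ (c0=2, c1=1)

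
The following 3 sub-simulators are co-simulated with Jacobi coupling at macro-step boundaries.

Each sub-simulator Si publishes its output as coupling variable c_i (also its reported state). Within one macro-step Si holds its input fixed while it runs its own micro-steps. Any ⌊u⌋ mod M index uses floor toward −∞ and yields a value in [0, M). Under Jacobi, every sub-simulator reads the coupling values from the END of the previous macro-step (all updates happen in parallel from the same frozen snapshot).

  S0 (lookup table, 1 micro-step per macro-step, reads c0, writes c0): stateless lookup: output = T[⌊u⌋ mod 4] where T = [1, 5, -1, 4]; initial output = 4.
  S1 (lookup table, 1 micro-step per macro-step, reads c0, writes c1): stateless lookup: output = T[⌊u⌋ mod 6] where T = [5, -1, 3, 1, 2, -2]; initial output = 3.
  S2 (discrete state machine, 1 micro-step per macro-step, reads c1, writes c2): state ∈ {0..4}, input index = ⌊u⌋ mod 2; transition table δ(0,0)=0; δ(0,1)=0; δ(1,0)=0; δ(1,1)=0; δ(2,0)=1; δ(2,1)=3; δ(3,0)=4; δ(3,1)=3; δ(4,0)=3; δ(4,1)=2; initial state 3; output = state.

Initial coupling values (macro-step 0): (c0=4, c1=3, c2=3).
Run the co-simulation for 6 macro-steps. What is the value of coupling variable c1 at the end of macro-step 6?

c1 at macro-step 6 = -2

macro 1: S0 reads c0=4 → after 1×micro: 1; S1 reads c0=4 → after 1×micro: 2; S2 reads c1=3 → after 1×micro: 3 ⇒ (c0=1, c1=2, c2=3)
macro 2: S0 reads c0=1 → after 1×micro: 5; S1 reads c0=1 → after 1×micro: -1; S2 reads c1=2 → after 1×micro: 4 ⇒ (c0=5, c1=-1, c2=4)
macro 3: S0 reads c0=5 → after 1×micro: 5; S1 reads c0=5 → after 1×micro: -2; S2 reads c1=-1 → after 1×micro: 2 ⇒ (c0=5, c1=-2, c2=2)
macro 4: S0 reads c0=5 → after 1×micro: 5; S1 reads c0=5 → after 1×micro: -2; S2 reads c1=-2 → after 1×micro: 1 ⇒ (c0=5, c1=-2, c2=1)
macro 5: S0 reads c0=5 → after 1×micro: 5; S1 reads c0=5 → after 1×micro: -2; S2 reads c1=-2 → after 1×micro: 0 ⇒ (c0=5, c1=-2, c2=0)
macro 6: S0 reads c0=5 → after 1×micro: 5; S1 reads c0=5 → after 1×micro: -2; S2 reads c1=-2 → after 1×micro: 0 ⇒ (c0=5, c1=-2, c2=0)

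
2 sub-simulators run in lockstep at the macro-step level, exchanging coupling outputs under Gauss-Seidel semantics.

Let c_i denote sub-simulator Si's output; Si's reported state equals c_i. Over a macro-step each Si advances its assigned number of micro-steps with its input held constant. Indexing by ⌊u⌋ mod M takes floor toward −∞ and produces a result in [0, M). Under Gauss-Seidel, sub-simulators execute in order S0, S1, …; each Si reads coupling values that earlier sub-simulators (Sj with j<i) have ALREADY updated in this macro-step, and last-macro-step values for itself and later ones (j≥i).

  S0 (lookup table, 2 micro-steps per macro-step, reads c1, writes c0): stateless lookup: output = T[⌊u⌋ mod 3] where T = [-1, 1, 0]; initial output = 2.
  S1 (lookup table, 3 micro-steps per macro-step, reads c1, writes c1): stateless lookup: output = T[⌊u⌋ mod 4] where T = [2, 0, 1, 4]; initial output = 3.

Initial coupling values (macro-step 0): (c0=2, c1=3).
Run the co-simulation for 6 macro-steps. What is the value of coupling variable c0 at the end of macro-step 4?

c0 at macro-step 4 = 1

macro 1: S0 reads c1=3 → after 2×micro: -1; S1 reads c1=3 → after 3×micro: 4 ⇒ (c0=-1, c1=4)
macro 2: S0 reads c1=4 → after 2×micro: 1; S1 reads c1=4 → after 3×micro: 2 ⇒ (c0=1, c1=2)
macro 3: S0 reads c1=2 → after 2×micro: 0; S1 reads c1=2 → after 3×micro: 1 ⇒ (c0=0, c1=1)
macro 4: S0 reads c1=1 → after 2×micro: 1; S1 reads c1=1 → after 3×micro: 0 ⇒ (c0=1, c1=0)
macro 5: S0 reads c1=0 → after 2×micro: -1; S1 reads c1=0 → after 3×micro: 2 ⇒ (c0=-1, c1=2)
macro 6: S0 reads c1=2 → after 2×micro: 0; S1 reads c1=2 → after 3×micro: 1 ⇒ (c0=0, c1=1)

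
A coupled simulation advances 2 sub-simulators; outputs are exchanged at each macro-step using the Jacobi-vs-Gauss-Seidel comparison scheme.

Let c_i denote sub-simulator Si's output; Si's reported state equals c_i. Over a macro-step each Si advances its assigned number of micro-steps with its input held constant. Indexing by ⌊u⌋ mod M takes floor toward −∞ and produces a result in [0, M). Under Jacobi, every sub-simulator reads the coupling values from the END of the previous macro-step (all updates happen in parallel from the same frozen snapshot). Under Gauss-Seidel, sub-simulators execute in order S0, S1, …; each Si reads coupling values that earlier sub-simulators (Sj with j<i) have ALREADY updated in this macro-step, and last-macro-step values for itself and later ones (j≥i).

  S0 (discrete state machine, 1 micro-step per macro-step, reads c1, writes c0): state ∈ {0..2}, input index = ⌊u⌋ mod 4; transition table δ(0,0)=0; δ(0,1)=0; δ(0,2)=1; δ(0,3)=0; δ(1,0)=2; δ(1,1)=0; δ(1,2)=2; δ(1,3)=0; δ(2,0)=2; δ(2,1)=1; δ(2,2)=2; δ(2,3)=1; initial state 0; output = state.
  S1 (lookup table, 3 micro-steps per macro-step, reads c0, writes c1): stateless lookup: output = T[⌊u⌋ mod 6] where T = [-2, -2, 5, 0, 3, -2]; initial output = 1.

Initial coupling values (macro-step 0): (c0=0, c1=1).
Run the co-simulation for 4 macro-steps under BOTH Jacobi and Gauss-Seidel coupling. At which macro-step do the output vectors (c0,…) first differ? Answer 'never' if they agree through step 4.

[Jacobi] macro 1: S0 reads c1=1 → after 1×micro: 0; S1 reads c0=0 → after 3×micro: -2 ⇒ (c0=0, c1=-2)
[Jacobi] macro 2: S0 reads c1=-2 → after 1×micro: 1; S1 reads c0=0 → after 3×micro: -2 ⇒ (c0=1, c1=-2)
[Jacobi] macro 3: S0 reads c1=-2 → after 1×micro: 2; S1 reads c0=1 → after 3×micro: -2 ⇒ (c0=2, c1=-2)
[Jacobi] macro 4: S0 reads c1=-2 → after 1×micro: 2; S1 reads c0=2 → after 3×micro: 5 ⇒ (c0=2, c1=5)
[Gauss-Seidel] macro 1: S0 reads c1=1 → after 1×micro: 0; S1 reads c0=0 → after 3×micro: -2 ⇒ (c0=0, c1=-2)
[Gauss-Seidel] macro 2: S0 reads c1=-2 → after 1×micro: 1; S1 reads c0=1 → after 3×micro: -2 ⇒ (c0=1, c1=-2)
[Gauss-Seidel] macro 3: S0 reads c1=-2 → after 1×micro: 2; S1 reads c0=2 → after 3×micro: 5 ⇒ (c0=2, c1=5)
[Gauss-Seidel] macro 4: S0 reads c1=5 → after 1×micro: 1; S1 reads c0=1 → after 3×micro: -2 ⇒ (c0=1, c1=-2)

first divergence at macro-step: 3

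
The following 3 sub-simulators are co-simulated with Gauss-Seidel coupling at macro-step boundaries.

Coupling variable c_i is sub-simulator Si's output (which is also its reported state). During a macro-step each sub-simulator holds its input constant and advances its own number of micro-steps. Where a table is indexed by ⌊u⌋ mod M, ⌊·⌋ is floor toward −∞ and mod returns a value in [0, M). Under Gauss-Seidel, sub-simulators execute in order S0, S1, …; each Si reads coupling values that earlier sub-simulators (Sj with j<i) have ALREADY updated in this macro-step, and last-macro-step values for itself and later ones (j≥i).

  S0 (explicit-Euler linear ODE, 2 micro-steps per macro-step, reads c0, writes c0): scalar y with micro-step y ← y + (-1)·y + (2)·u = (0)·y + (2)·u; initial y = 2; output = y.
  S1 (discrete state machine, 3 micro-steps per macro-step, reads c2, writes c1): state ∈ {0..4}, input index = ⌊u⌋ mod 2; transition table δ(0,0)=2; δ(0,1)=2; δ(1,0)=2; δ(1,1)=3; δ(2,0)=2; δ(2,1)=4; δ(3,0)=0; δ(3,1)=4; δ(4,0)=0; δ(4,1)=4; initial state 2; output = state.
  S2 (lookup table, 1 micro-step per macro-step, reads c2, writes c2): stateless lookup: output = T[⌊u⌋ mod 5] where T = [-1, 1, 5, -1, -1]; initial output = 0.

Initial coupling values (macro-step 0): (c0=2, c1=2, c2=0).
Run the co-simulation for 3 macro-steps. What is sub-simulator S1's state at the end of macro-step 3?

macro 1: S0 reads c0=2 → after 2×micro: 4; S1 reads c2=0 → after 3×micro: 2; S2 reads c2=0 → after 1×micro: -1 ⇒ (c0=4, c1=2, c2=-1)
macro 2: S0 reads c0=4 → after 2×micro: 8; S1 reads c2=-1 → after 3×micro: 4; S2 reads c2=-1 → after 1×micro: -1 ⇒ (c0=8, c1=4, c2=-1)
macro 3: S0 reads c0=8 → after 2×micro: 16; S1 reads c2=-1 → after 3×micro: 4; S2 reads c2=-1 → after 1×micro: -1 ⇒ (c0=16, c1=4, c2=-1)

S1 state at macro-step 3 = 4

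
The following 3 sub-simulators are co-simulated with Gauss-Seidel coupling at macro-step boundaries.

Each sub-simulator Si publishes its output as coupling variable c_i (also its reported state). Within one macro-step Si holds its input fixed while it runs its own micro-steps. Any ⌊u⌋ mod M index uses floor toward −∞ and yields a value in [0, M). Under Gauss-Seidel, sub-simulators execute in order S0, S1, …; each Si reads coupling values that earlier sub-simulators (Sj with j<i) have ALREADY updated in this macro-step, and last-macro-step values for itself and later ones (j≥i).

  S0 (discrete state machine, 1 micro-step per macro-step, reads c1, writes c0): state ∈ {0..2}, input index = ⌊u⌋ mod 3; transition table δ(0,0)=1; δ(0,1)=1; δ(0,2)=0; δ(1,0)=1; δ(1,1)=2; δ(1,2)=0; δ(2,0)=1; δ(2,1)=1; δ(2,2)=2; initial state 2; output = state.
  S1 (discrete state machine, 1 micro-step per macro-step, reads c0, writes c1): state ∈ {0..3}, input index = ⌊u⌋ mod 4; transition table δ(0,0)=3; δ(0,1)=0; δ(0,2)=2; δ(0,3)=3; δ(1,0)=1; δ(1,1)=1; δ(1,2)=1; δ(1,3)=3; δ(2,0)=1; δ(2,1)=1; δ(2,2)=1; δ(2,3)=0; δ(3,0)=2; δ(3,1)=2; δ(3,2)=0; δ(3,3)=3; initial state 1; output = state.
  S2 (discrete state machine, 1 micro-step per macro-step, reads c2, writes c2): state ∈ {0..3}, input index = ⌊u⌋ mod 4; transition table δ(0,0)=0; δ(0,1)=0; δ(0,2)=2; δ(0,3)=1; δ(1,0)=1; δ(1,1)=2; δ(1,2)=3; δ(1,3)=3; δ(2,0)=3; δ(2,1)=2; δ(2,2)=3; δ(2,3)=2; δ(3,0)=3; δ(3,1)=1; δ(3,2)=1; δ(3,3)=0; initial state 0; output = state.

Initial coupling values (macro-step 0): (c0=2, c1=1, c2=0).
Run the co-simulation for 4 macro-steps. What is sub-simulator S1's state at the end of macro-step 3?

S1 state at macro-step 3 = 1

macro 1: S0 reads c1=1 → after 1×micro: 1; S1 reads c0=1 → after 1×micro: 1; S2 reads c2=0 → after 1×micro: 0 ⇒ (c0=1, c1=1, c2=0)
macro 2: S0 reads c1=1 → after 1×micro: 2; S1 reads c0=2 → after 1×micro: 1; S2 reads c2=0 → after 1×micro: 0 ⇒ (c0=2, c1=1, c2=0)
macro 3: S0 reads c1=1 → after 1×micro: 1; S1 reads c0=1 → after 1×micro: 1; S2 reads c2=0 → after 1×micro: 0 ⇒ (c0=1, c1=1, c2=0)
macro 4: S0 reads c1=1 → after 1×micro: 2; S1 reads c0=2 → after 1×micro: 1; S2 reads c2=0 → after 1×micro: 0 ⇒ (c0=2, c1=1, c2=0)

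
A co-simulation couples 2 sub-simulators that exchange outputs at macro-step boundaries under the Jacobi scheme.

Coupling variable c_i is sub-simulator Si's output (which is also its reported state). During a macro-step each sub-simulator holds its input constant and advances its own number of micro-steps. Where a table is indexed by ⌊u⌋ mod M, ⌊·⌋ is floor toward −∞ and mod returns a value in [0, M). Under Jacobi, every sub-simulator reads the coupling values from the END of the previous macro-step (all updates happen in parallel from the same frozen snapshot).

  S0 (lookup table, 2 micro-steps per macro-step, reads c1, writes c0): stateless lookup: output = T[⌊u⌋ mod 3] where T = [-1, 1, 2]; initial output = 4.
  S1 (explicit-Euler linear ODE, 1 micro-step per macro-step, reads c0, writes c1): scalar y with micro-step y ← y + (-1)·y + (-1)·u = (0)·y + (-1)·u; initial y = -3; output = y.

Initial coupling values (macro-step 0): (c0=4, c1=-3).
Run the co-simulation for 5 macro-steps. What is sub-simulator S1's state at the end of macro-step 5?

S1 state at macro-step 5 = -1

macro 1: S0 reads c1=-3 → after 2×micro: -1; S1 reads c0=4 → after 1×micro: -4 ⇒ (c0=-1, c1=-4)
macro 2: S0 reads c1=-4 → after 2×micro: 2; S1 reads c0=-1 → after 1×micro: 1 ⇒ (c0=2, c1=1)
macro 3: S0 reads c1=1 → after 2×micro: 1; S1 reads c0=2 → after 1×micro: -2 ⇒ (c0=1, c1=-2)
macro 4: S0 reads c1=-2 → after 2×micro: 1; S1 reads c0=1 → after 1×micro: -1 ⇒ (c0=1, c1=-1)
macro 5: S0 reads c1=-1 → after 2×micro: 2; S1 reads c0=1 → after 1×micro: -1 ⇒ (c0=2, c1=-1)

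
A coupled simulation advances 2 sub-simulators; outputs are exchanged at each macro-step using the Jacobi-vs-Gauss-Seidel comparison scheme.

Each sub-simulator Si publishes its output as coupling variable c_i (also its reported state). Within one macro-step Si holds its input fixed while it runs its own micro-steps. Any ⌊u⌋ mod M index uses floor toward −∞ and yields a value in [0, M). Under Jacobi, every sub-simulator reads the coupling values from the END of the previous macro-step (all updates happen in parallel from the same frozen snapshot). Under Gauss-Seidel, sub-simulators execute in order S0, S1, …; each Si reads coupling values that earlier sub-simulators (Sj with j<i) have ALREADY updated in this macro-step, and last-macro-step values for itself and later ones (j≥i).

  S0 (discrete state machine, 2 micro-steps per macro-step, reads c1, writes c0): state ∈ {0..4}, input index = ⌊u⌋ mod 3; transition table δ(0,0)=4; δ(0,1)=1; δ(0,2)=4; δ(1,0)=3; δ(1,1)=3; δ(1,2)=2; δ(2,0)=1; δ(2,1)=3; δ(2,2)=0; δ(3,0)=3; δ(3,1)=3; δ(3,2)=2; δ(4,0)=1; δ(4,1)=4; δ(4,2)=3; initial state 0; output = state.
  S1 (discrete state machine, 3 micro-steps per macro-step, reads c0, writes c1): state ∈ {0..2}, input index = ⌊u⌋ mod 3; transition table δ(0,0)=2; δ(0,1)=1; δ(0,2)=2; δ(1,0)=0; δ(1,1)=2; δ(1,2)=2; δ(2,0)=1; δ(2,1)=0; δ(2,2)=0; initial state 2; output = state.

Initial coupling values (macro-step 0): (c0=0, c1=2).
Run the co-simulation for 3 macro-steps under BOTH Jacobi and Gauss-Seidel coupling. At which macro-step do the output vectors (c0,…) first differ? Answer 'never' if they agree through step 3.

first divergence at macro-step: never

[Jacobi] macro 1: S0 reads c1=2 → after 2×micro: 3; S1 reads c0=0 → after 3×micro: 2 ⇒ (c0=3, c1=2)
[Jacobi] macro 2: S0 reads c1=2 → after 2×micro: 0; S1 reads c0=3 → after 3×micro: 2 ⇒ (c0=0, c1=2)
[Jacobi] macro 3: S0 reads c1=2 → after 2×micro: 3; S1 reads c0=0 → after 3×micro: 2 ⇒ (c0=3, c1=2)
[Gauss-Seidel] macro 1: S0 reads c1=2 → after 2×micro: 3; S1 reads c0=3 → after 3×micro: 2 ⇒ (c0=3, c1=2)
[Gauss-Seidel] macro 2: S0 reads c1=2 → after 2×micro: 0; S1 reads c0=0 → after 3×micro: 2 ⇒ (c0=0, c1=2)
[Gauss-Seidel] macro 3: S0 reads c1=2 → after 2×micro: 3; S1 reads c0=3 → after 3×micro: 2 ⇒ (c0=3, c1=2)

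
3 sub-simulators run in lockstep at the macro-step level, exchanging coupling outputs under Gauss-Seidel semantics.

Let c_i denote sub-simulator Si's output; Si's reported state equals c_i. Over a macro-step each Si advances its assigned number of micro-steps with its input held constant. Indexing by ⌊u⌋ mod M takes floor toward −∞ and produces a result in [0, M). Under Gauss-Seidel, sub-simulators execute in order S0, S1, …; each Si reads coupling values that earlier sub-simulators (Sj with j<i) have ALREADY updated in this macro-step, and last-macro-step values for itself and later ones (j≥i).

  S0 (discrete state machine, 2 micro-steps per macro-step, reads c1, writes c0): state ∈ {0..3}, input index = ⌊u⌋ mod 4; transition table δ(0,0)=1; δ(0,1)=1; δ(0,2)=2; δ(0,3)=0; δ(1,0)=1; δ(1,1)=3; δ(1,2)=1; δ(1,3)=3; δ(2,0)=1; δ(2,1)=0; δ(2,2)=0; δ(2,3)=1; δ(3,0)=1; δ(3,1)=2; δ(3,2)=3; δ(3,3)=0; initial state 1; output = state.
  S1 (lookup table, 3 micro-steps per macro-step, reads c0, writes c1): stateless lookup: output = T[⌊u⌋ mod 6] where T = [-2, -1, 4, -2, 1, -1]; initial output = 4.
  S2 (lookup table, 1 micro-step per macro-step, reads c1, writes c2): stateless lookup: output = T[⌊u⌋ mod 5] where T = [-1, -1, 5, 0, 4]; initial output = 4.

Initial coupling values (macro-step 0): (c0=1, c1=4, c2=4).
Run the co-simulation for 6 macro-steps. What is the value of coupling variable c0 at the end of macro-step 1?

macro 1: S0 reads c1=4 → after 2×micro: 1; S1 reads c0=1 → after 3×micro: -1; S2 reads c1=-1 → after 1×micro: 4 ⇒ (c0=1, c1=-1, c2=4)
macro 2: S0 reads c1=-1 → after 2×micro: 0; S1 reads c0=0 → after 3×micro: -2; S2 reads c1=-2 → after 1×micro: 0 ⇒ (c0=0, c1=-2, c2=0)
macro 3: S0 reads c1=-2 → after 2×micro: 0; S1 reads c0=0 → after 3×micro: -2; S2 reads c1=-2 → after 1×micro: 0 ⇒ (c0=0, c1=-2, c2=0)
macro 4: S0 reads c1=-2 → after 2×micro: 0; S1 reads c0=0 → after 3×micro: -2; S2 reads c1=-2 → after 1×micro: 0 ⇒ (c0=0, c1=-2, c2=0)
macro 5: S0 reads c1=-2 → after 2×micro: 0; S1 reads c0=0 → after 3×micro: -2; S2 reads c1=-2 → after 1×micro: 0 ⇒ (c0=0, c1=-2, c2=0)
macro 6: S0 reads c1=-2 → after 2×micro: 0; S1 reads c0=0 → after 3×micro: -2; S2 reads c1=-2 → after 1×micro: 0 ⇒ (c0=0, c1=-2, c2=0)

c0 at macro-step 1 = 1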